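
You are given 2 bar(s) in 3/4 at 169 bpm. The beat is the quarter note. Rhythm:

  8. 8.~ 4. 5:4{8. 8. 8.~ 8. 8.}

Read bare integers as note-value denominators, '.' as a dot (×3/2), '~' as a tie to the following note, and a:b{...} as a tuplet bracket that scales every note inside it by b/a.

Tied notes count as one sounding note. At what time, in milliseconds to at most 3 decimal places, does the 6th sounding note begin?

note 6 onset = 27/5b = 1917.16ms

1. 0.0ms @ 0 + 266.272ms (3/4)
2. 266.272ms @ 3/4 + 798.817ms (9/4)
3. 1065.089ms @ 3 + 213.018ms (3/5)
4. 1278.107ms @ 18/5 + 213.018ms (3/5)
5. 1491.124ms @ 21/5 + 426.036ms (6/5)
6. 1917.16ms @ 27/5 + 213.018ms (3/5)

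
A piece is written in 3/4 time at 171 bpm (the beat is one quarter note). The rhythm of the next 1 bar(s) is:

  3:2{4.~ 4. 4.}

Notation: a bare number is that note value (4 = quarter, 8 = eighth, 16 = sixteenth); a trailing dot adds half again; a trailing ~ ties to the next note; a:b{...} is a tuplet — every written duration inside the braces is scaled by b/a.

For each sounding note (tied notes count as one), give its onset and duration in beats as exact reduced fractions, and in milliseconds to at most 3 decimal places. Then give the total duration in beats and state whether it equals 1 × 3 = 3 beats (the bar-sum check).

1) 0.0ms=0b +701.754ms=2b
2) 701.754ms=2b +350.877ms=1b
Σ=3b of 3 (171bpm 3/4) — PASS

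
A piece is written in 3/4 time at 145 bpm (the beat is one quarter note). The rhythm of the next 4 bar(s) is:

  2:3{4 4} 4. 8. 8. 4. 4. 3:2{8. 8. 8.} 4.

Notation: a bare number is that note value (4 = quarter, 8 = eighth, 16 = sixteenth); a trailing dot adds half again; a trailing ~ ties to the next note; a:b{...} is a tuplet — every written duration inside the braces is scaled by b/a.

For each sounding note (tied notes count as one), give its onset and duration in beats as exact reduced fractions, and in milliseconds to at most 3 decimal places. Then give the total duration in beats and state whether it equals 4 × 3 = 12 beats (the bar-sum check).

1) 0.0ms=0b +620.69ms=3/2b
2) 620.69ms=3/2b +620.69ms=3/2b
3) 1241.379ms=3b +620.69ms=3/2b
4) 1862.069ms=9/2b +310.345ms=3/4b
5) 2172.414ms=21/4b +310.345ms=3/4b
6) 2482.759ms=6b +620.69ms=3/2b
7) 3103.448ms=15/2b +620.69ms=3/2b
8) 3724.138ms=9b +206.897ms=1/2b
9) 3931.034ms=19/2b +206.897ms=1/2b
10) 4137.931ms=10b +206.897ms=1/2b
11) 4344.828ms=21/2b +620.69ms=3/2b
Σ=12b of 12 (145bpm 3/4) — PASS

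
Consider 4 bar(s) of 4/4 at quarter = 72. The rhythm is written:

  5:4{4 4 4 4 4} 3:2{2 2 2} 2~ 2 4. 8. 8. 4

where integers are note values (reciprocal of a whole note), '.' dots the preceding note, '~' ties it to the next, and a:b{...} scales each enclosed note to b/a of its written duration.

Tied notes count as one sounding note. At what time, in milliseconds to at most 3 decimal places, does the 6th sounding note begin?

1. 0.0ms @ 0 + 666.667ms (4/5)
2. 666.667ms @ 4/5 + 666.667ms (4/5)
3. 1333.333ms @ 8/5 + 666.667ms (4/5)
4. 2000.0ms @ 12/5 + 666.667ms (4/5)
5. 2666.667ms @ 16/5 + 666.667ms (4/5)
6. 3333.333ms @ 4 + 1111.111ms (4/3)
7. 4444.444ms @ 16/3 + 1111.111ms (4/3)
8. 5555.556ms @ 20/3 + 1111.111ms (4/3)
9. 6666.667ms @ 8 + 3333.333ms (4)
10. 10000.0ms @ 12 + 1250.0ms (3/2)
11. 11250.0ms @ 27/2 + 625.0ms (3/4)
12. 11875.0ms @ 57/4 + 625.0ms (3/4)
13. 12500.0ms @ 15 + 833.333ms (1)

note 6 onset = 4b = 3333.333ms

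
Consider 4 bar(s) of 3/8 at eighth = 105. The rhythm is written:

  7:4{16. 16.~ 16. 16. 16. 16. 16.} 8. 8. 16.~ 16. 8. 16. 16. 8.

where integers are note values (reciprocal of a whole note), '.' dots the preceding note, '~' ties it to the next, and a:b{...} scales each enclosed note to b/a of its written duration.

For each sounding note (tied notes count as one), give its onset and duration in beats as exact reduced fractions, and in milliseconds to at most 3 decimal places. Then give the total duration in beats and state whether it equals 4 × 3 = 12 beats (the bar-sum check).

1) 0.0ms=0b +244.898ms=3/7b
2) 244.898ms=3/7b +489.796ms=6/7b
3) 734.694ms=9/7b +244.898ms=3/7b
4) 979.592ms=12/7b +244.898ms=3/7b
5) 1224.49ms=15/7b +244.898ms=3/7b
6) 1469.388ms=18/7b +244.898ms=3/7b
7) 1714.286ms=3b +857.143ms=3/2b
8) 2571.429ms=9/2b +857.143ms=3/2b
9) 3428.571ms=6b +857.143ms=3/2b
10) 4285.714ms=15/2b +857.143ms=3/2b
11) 5142.857ms=9b +428.571ms=3/4b
12) 5571.429ms=39/4b +428.571ms=3/4b
13) 6000.0ms=21/2b +857.143ms=3/2b
Σ=12b of 12 (105bpm 3/8) — PASS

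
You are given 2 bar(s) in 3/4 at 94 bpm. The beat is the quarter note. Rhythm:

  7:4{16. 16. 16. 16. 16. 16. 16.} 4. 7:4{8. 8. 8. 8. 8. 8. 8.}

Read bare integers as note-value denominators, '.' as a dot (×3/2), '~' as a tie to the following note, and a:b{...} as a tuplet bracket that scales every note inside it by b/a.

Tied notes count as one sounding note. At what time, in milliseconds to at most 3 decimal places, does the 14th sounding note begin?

1. 0.0ms @ 0 + 136.778ms (3/14)
2. 136.778ms @ 3/14 + 136.778ms (3/14)
3. 273.556ms @ 3/7 + 136.778ms (3/14)
4. 410.334ms @ 9/14 + 136.778ms (3/14)
5. 547.112ms @ 6/7 + 136.778ms (3/14)
6. 683.891ms @ 15/14 + 136.778ms (3/14)
7. 820.669ms @ 9/7 + 136.778ms (3/14)
8. 957.447ms @ 3/2 + 957.447ms (3/2)
9. 1914.894ms @ 3 + 273.556ms (3/7)
10. 2188.45ms @ 24/7 + 273.556ms (3/7)
11. 2462.006ms @ 27/7 + 273.556ms (3/7)
12. 2735.562ms @ 30/7 + 273.556ms (3/7)
13. 3009.119ms @ 33/7 + 273.556ms (3/7)
14. 3282.675ms @ 36/7 + 273.556ms (3/7)
15. 3556.231ms @ 39/7 + 273.556ms (3/7)

note 14 onset = 36/7b = 3282.675ms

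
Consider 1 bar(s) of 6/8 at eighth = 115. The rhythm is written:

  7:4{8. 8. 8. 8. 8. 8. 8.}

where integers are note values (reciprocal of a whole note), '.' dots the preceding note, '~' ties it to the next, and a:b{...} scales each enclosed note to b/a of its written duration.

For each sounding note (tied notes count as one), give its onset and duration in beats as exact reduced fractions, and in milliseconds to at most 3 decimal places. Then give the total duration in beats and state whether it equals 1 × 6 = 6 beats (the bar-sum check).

1) 0.0ms=0b +447.205ms=6/7b
2) 447.205ms=6/7b +447.205ms=6/7b
3) 894.41ms=12/7b +447.205ms=6/7b
4) 1341.615ms=18/7b +447.205ms=6/7b
5) 1788.82ms=24/7b +447.205ms=6/7b
6) 2236.025ms=30/7b +447.205ms=6/7b
7) 2683.23ms=36/7b +447.205ms=6/7b
Σ=6b of 6 (115bpm 6/8) — PASS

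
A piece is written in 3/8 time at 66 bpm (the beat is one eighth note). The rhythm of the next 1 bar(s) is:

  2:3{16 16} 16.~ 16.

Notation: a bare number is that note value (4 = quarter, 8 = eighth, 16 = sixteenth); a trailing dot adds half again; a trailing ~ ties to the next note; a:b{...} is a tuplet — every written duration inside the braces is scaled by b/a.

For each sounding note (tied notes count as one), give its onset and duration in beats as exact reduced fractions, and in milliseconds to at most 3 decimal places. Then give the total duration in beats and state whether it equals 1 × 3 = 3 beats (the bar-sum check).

1) 0.0ms=0b +681.818ms=3/4b
2) 681.818ms=3/4b +681.818ms=3/4b
3) 1363.636ms=3/2b +1363.636ms=3/2b
Σ=3b of 3 (66bpm 3/8) — PASS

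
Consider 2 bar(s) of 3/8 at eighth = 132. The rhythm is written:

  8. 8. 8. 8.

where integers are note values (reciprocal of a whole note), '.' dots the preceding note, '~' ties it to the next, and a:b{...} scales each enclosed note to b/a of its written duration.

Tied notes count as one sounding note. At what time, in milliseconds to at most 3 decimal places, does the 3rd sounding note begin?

1. 0.0ms @ 0 + 681.818ms (3/2)
2. 681.818ms @ 3/2 + 681.818ms (3/2)
3. 1363.636ms @ 3 + 681.818ms (3/2)
4. 2045.455ms @ 9/2 + 681.818ms (3/2)

note 3 onset = 3b = 1363.636ms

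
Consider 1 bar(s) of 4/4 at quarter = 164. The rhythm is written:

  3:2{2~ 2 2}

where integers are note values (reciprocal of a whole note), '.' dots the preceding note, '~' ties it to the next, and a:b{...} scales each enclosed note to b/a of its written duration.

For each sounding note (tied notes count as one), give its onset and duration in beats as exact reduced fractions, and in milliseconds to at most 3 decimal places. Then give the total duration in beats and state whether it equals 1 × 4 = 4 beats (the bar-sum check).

1) 0.0ms=0b +975.61ms=8/3b
2) 975.61ms=8/3b +487.805ms=4/3b
Σ=4b of 4 (164bpm 4/4) — PASS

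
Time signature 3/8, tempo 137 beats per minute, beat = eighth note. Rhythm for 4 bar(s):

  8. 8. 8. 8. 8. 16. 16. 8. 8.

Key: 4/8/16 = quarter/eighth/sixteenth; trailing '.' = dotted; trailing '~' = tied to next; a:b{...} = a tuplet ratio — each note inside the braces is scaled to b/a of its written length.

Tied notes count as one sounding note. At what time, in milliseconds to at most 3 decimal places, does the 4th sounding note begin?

1. 0.0ms @ 0 + 656.934ms (3/2)
2. 656.934ms @ 3/2 + 656.934ms (3/2)
3. 1313.869ms @ 3 + 656.934ms (3/2)
4. 1970.803ms @ 9/2 + 656.934ms (3/2)
5. 2627.737ms @ 6 + 656.934ms (3/2)
6. 3284.672ms @ 15/2 + 328.467ms (3/4)
7. 3613.139ms @ 33/4 + 328.467ms (3/4)
8. 3941.606ms @ 9 + 656.934ms (3/2)
9. 4598.54ms @ 21/2 + 656.934ms (3/2)

note 4 onset = 9/2b = 1970.803ms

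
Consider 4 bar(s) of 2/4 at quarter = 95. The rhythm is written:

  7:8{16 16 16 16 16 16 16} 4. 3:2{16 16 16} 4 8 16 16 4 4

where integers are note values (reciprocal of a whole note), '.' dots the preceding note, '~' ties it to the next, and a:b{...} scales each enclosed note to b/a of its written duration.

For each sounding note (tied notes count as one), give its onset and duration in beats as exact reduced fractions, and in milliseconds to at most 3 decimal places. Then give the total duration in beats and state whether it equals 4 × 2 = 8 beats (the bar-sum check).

1) 0.0ms=0b +180.451ms=2/7b
2) 180.451ms=2/7b +180.451ms=2/7b
3) 360.902ms=4/7b +180.451ms=2/7b
4) 541.353ms=6/7b +180.451ms=2/7b
5) 721.805ms=8/7b +180.451ms=2/7b
6) 902.256ms=10/7b +180.451ms=2/7b
7) 1082.707ms=12/7b +180.451ms=2/7b
8) 1263.158ms=2b +947.368ms=3/2b
9) 2210.526ms=7/2b +105.263ms=1/6b
10) 2315.789ms=11/3b +105.263ms=1/6b
11) 2421.053ms=23/6b +105.263ms=1/6b
12) 2526.316ms=4b +631.579ms=1b
13) 3157.895ms=5b +315.789ms=1/2b
14) 3473.684ms=11/2b +157.895ms=1/4b
15) 3631.579ms=23/4b +157.895ms=1/4b
16) 3789.474ms=6b +631.579ms=1b
17) 4421.053ms=7b +631.579ms=1b
Σ=8b of 8 (95bpm 2/4) — PASS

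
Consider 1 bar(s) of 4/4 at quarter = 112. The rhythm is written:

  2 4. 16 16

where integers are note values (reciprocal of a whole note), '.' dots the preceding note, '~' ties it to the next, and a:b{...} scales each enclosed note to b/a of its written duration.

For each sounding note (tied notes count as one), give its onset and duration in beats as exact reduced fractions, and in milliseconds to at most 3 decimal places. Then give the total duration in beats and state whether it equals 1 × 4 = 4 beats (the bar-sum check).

1) 0.0ms=0b +1071.429ms=2b
2) 1071.429ms=2b +803.571ms=3/2b
3) 1875.0ms=7/2b +133.929ms=1/4b
4) 2008.929ms=15/4b +133.929ms=1/4b
Σ=4b of 4 (112bpm 4/4) — PASS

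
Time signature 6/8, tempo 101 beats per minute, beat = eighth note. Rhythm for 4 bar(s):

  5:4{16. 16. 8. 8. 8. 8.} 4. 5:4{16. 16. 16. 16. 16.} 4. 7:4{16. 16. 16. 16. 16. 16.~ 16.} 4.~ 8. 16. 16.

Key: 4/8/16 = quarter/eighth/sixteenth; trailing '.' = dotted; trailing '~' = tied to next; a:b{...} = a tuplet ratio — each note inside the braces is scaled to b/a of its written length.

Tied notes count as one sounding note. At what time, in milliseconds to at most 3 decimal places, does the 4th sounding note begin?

1. 0.0ms @ 0 + 356.436ms (3/5)
2. 356.436ms @ 3/5 + 356.436ms (3/5)
3. 712.871ms @ 6/5 + 712.871ms (6/5)
4. 1425.743ms @ 12/5 + 712.871ms (6/5)
5. 2138.614ms @ 18/5 + 712.871ms (6/5)
6. 2851.485ms @ 24/5 + 712.871ms (6/5)
7. 3564.356ms @ 6 + 1782.178ms (3)
8. 5346.535ms @ 9 + 356.436ms (3/5)
9. 5702.97ms @ 48/5 + 356.436ms (3/5)
10. 6059.406ms @ 51/5 + 356.436ms (3/5)
11. 6415.842ms @ 54/5 + 356.436ms (3/5)
12. 6772.277ms @ 57/5 + 356.436ms (3/5)
13. 7128.713ms @ 12 + 1782.178ms (3)
14. 8910.891ms @ 15 + 254.597ms (3/7)
15. 9165.488ms @ 108/7 + 254.597ms (3/7)
16. 9420.085ms @ 111/7 + 254.597ms (3/7)
17. 9674.682ms @ 114/7 + 254.597ms (3/7)
18. 9929.279ms @ 117/7 + 254.597ms (3/7)
19. 10183.876ms @ 120/7 + 509.194ms (6/7)
20. 10693.069ms @ 18 + 2673.267ms (9/2)
21. 13366.337ms @ 45/2 + 445.545ms (3/4)
22. 13811.881ms @ 93/4 + 445.545ms (3/4)

note 4 onset = 12/5b = 1425.743ms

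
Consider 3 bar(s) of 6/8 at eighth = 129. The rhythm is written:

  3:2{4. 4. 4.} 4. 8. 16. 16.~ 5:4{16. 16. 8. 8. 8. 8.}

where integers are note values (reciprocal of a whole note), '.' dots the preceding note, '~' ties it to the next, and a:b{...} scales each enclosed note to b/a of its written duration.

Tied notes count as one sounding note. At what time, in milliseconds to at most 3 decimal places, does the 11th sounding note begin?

1. 0.0ms @ 0 + 930.233ms (2)
2. 930.233ms @ 2 + 930.233ms (2)
3. 1860.465ms @ 4 + 930.233ms (2)
4. 2790.698ms @ 6 + 1395.349ms (3)
5. 4186.047ms @ 9 + 697.674ms (3/2)
6. 4883.721ms @ 21/2 + 348.837ms (3/4)
7. 5232.558ms @ 45/4 + 627.907ms (27/20)
8. 5860.465ms @ 63/5 + 279.07ms (3/5)
9. 6139.535ms @ 66/5 + 558.14ms (6/5)
10. 6697.674ms @ 72/5 + 558.14ms (6/5)
11. 7255.814ms @ 78/5 + 558.14ms (6/5)
12. 7813.953ms @ 84/5 + 558.14ms (6/5)

note 11 onset = 78/5b = 7255.814ms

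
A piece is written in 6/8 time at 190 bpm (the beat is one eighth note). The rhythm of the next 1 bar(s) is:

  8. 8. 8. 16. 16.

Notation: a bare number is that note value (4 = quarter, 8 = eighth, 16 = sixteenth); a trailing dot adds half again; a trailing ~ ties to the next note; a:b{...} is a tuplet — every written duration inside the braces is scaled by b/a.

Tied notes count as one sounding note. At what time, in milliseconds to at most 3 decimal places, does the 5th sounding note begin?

note 5 onset = 21/4b = 1657.895ms

1. 0.0ms @ 0 + 473.684ms (3/2)
2. 473.684ms @ 3/2 + 473.684ms (3/2)
3. 947.368ms @ 3 + 473.684ms (3/2)
4. 1421.053ms @ 9/2 + 236.842ms (3/4)
5. 1657.895ms @ 21/4 + 236.842ms (3/4)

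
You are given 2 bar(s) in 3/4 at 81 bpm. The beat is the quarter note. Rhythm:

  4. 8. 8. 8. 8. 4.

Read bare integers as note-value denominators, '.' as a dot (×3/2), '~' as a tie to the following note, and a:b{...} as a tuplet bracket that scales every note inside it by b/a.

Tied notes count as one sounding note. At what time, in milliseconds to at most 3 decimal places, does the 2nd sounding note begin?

1. 0.0ms @ 0 + 1111.111ms (3/2)
2. 1111.111ms @ 3/2 + 555.556ms (3/4)
3. 1666.667ms @ 9/4 + 555.556ms (3/4)
4. 2222.222ms @ 3 + 555.556ms (3/4)
5. 2777.778ms @ 15/4 + 555.556ms (3/4)
6. 3333.333ms @ 9/2 + 1111.111ms (3/2)

note 2 onset = 3/2b = 1111.111ms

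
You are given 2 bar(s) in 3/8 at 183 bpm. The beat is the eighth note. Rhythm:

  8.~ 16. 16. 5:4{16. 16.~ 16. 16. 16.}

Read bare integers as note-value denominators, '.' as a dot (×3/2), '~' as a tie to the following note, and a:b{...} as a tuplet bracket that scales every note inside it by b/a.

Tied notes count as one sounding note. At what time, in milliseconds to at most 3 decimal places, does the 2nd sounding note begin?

1. 0.0ms @ 0 + 737.705ms (9/4)
2. 737.705ms @ 9/4 + 245.902ms (3/4)
3. 983.607ms @ 3 + 196.721ms (3/5)
4. 1180.328ms @ 18/5 + 393.443ms (6/5)
5. 1573.77ms @ 24/5 + 196.721ms (3/5)
6. 1770.492ms @ 27/5 + 196.721ms (3/5)

note 2 onset = 9/4b = 737.705ms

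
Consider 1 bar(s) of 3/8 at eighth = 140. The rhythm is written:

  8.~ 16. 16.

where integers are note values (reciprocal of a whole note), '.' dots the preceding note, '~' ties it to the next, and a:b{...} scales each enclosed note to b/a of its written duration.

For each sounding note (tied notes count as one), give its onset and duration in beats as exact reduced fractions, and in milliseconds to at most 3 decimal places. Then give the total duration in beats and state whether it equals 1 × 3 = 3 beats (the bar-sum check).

1) 0.0ms=0b +964.286ms=9/4b
2) 964.286ms=9/4b +321.429ms=3/4b
Σ=3b of 3 (140bpm 3/8) — PASS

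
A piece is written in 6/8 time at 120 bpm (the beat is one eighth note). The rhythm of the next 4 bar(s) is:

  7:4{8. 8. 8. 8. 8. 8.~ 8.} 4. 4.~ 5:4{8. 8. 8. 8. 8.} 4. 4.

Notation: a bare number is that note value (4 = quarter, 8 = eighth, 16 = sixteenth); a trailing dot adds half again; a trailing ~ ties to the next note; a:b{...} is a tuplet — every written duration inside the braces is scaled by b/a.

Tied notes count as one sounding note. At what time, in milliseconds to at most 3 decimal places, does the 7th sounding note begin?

1. 0.0ms @ 0 + 428.571ms (6/7)
2. 428.571ms @ 6/7 + 428.571ms (6/7)
3. 857.143ms @ 12/7 + 428.571ms (6/7)
4. 1285.714ms @ 18/7 + 428.571ms (6/7)
5. 1714.286ms @ 24/7 + 428.571ms (6/7)
6. 2142.857ms @ 30/7 + 857.143ms (12/7)
7. 3000.0ms @ 6 + 1500.0ms (3)
8. 4500.0ms @ 9 + 2100.0ms (21/5)
9. 6600.0ms @ 66/5 + 600.0ms (6/5)
10. 7200.0ms @ 72/5 + 600.0ms (6/5)
11. 7800.0ms @ 78/5 + 600.0ms (6/5)
12. 8400.0ms @ 84/5 + 600.0ms (6/5)
13. 9000.0ms @ 18 + 1500.0ms (3)
14. 10500.0ms @ 21 + 1500.0ms (3)

note 7 onset = 6b = 3000.0ms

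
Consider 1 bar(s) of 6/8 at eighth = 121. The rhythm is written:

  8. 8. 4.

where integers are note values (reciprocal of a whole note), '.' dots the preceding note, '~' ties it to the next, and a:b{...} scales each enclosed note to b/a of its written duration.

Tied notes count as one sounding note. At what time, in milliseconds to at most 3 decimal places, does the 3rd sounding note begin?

1. 0.0ms @ 0 + 743.802ms (3/2)
2. 743.802ms @ 3/2 + 743.802ms (3/2)
3. 1487.603ms @ 3 + 1487.603ms (3)

note 3 onset = 3b = 1487.603ms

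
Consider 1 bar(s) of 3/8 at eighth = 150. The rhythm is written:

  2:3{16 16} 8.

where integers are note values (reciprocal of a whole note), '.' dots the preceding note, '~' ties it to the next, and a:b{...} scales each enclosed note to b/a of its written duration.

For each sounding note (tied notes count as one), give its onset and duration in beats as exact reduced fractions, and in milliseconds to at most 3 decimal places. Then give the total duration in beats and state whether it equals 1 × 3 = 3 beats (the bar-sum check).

1) 0.0ms=0b +300.0ms=3/4b
2) 300.0ms=3/4b +300.0ms=3/4b
3) 600.0ms=3/2b +600.0ms=3/2b
Σ=3b of 3 (150bpm 3/8) — PASS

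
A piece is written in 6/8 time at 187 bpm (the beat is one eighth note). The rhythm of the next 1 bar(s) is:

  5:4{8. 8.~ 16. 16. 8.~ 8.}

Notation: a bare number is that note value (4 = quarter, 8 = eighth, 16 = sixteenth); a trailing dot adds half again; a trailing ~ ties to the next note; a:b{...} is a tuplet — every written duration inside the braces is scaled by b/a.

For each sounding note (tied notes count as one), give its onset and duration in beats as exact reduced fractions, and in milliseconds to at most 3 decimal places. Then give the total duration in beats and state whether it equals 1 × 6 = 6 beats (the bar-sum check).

1) 0.0ms=0b +385.027ms=6/5b
2) 385.027ms=6/5b +577.54ms=9/5b
3) 962.567ms=3b +192.513ms=3/5b
4) 1155.08ms=18/5b +770.053ms=12/5b
Σ=6b of 6 (187bpm 6/8) — PASS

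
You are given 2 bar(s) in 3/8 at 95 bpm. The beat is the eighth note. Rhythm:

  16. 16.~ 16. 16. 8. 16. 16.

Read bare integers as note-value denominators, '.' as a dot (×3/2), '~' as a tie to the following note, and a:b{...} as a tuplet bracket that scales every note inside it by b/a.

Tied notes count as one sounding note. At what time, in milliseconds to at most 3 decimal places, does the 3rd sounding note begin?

1. 0.0ms @ 0 + 473.684ms (3/4)
2. 473.684ms @ 3/4 + 947.368ms (3/2)
3. 1421.053ms @ 9/4 + 473.684ms (3/4)
4. 1894.737ms @ 3 + 947.368ms (3/2)
5. 2842.105ms @ 9/2 + 473.684ms (3/4)
6. 3315.789ms @ 21/4 + 473.684ms (3/4)

note 3 onset = 9/4b = 1421.053ms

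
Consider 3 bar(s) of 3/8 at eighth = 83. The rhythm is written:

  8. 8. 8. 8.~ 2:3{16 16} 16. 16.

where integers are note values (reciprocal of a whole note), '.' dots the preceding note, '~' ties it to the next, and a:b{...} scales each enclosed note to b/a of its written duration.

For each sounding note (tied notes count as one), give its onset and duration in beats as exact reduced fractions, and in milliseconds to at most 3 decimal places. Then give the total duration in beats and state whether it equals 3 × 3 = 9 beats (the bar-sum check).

1) 0.0ms=0b +1084.337ms=3/2b
2) 1084.337ms=3/2b +1084.337ms=3/2b
3) 2168.675ms=3b +1084.337ms=3/2b
4) 3253.012ms=9/2b +1626.506ms=9/4b
5) 4879.518ms=27/4b +542.169ms=3/4b
6) 5421.687ms=15/2b +542.169ms=3/4b
7) 5963.855ms=33/4b +542.169ms=3/4b
Σ=9b of 9 (83bpm 3/8) — PASS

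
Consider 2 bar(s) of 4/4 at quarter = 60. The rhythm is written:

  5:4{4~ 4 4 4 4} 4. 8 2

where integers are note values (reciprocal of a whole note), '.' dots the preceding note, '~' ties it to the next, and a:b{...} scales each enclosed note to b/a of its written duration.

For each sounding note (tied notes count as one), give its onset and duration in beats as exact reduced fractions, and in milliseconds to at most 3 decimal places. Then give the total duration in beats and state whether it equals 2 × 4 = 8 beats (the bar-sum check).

1) 0.0ms=0b +1600.0ms=8/5b
2) 1600.0ms=8/5b +800.0ms=4/5b
3) 2400.0ms=12/5b +800.0ms=4/5b
4) 3200.0ms=16/5b +800.0ms=4/5b
5) 4000.0ms=4b +1500.0ms=3/2b
6) 5500.0ms=11/2b +500.0ms=1/2b
7) 6000.0ms=6b +2000.0ms=2b
Σ=8b of 8 (60bpm 4/4) — PASS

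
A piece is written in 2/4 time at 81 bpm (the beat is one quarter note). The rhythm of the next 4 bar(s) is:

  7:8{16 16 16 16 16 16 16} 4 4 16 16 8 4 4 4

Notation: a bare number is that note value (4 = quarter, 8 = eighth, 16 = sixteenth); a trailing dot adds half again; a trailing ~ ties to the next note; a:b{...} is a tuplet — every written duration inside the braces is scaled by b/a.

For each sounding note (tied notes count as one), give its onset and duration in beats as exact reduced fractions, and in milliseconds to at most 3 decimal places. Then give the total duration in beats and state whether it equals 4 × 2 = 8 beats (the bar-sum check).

1) 0.0ms=0b +211.64ms=2/7b
2) 211.64ms=2/7b +211.64ms=2/7b
3) 423.28ms=4/7b +211.64ms=2/7b
4) 634.921ms=6/7b +211.64ms=2/7b
5) 846.561ms=8/7b +211.64ms=2/7b
6) 1058.201ms=10/7b +211.64ms=2/7b
7) 1269.841ms=12/7b +211.64ms=2/7b
8) 1481.481ms=2b +740.741ms=1b
9) 2222.222ms=3b +740.741ms=1b
10) 2962.963ms=4b +185.185ms=1/4b
11) 3148.148ms=17/4b +185.185ms=1/4b
12) 3333.333ms=9/2b +370.37ms=1/2b
13) 3703.704ms=5b +740.741ms=1b
14) 4444.444ms=6b +740.741ms=1b
15) 5185.185ms=7b +740.741ms=1b
Σ=8b of 8 (81bpm 2/4) — PASS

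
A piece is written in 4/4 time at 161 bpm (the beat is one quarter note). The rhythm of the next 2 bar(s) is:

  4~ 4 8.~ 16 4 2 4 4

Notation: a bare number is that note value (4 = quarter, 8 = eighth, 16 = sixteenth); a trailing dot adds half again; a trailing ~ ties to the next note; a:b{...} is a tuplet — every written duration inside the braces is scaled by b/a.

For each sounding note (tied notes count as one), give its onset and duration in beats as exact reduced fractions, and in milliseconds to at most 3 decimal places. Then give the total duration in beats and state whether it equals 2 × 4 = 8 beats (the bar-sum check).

1) 0.0ms=0b +745.342ms=2b
2) 745.342ms=2b +372.671ms=1b
3) 1118.012ms=3b +372.671ms=1b
4) 1490.683ms=4b +745.342ms=2b
5) 2236.025ms=6b +372.671ms=1b
6) 2608.696ms=7b +372.671ms=1b
Σ=8b of 8 (161bpm 4/4) — PASS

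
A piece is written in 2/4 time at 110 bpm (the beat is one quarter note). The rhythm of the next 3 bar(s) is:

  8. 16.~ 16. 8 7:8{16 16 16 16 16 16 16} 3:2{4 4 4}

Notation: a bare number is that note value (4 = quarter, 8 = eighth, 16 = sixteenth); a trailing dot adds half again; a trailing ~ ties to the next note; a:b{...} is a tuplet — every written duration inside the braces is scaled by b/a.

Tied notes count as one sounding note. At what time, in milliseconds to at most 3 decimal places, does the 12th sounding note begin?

note 12 onset = 14/3b = 2545.455ms

1. 0.0ms @ 0 + 409.091ms (3/4)
2. 409.091ms @ 3/4 + 409.091ms (3/4)
3. 818.182ms @ 3/2 + 272.727ms (1/2)
4. 1090.909ms @ 2 + 155.844ms (2/7)
5. 1246.753ms @ 16/7 + 155.844ms (2/7)
6. 1402.597ms @ 18/7 + 155.844ms (2/7)
7. 1558.442ms @ 20/7 + 155.844ms (2/7)
8. 1714.286ms @ 22/7 + 155.844ms (2/7)
9. 1870.13ms @ 24/7 + 155.844ms (2/7)
10. 2025.974ms @ 26/7 + 155.844ms (2/7)
11. 2181.818ms @ 4 + 363.636ms (2/3)
12. 2545.455ms @ 14/3 + 363.636ms (2/3)
13. 2909.091ms @ 16/3 + 363.636ms (2/3)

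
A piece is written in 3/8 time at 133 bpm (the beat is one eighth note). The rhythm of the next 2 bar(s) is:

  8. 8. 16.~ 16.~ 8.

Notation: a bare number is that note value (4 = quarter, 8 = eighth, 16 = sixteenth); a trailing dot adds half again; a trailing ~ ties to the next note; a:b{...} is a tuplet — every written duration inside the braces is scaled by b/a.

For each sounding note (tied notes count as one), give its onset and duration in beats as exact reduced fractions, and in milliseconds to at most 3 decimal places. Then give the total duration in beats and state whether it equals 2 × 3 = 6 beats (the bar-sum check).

1) 0.0ms=0b +676.692ms=3/2b
2) 676.692ms=3/2b +676.692ms=3/2b
3) 1353.383ms=3b +1353.383ms=3b
Σ=6b of 6 (133bpm 3/8) — PASS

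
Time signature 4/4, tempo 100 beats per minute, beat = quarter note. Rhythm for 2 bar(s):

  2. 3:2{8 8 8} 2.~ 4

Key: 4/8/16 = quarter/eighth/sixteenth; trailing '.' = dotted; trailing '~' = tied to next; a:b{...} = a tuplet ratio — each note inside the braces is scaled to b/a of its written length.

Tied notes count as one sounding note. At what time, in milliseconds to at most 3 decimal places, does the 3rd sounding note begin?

note 3 onset = 10/3b = 2000.0ms

1. 0.0ms @ 0 + 1800.0ms (3)
2. 1800.0ms @ 3 + 200.0ms (1/3)
3. 2000.0ms @ 10/3 + 200.0ms (1/3)
4. 2200.0ms @ 11/3 + 200.0ms (1/3)
5. 2400.0ms @ 4 + 2400.0ms (4)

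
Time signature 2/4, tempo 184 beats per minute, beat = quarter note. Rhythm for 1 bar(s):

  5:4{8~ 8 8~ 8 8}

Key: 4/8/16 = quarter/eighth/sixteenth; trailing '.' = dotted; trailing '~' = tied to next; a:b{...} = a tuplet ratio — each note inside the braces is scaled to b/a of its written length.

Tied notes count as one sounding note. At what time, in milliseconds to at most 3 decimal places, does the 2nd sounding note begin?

note 2 onset = 4/5b = 260.87ms

1. 0.0ms @ 0 + 260.87ms (4/5)
2. 260.87ms @ 4/5 + 260.87ms (4/5)
3. 521.739ms @ 8/5 + 130.435ms (2/5)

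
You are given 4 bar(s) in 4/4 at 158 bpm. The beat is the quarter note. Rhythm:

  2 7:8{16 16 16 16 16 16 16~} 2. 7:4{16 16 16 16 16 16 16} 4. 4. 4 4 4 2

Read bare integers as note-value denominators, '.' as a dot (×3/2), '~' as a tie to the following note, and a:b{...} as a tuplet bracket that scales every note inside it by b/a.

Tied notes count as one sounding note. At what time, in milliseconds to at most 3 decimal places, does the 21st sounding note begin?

note 21 onset = 14b = 5316.456ms

1. 0.0ms @ 0 + 759.494ms (2)
2. 759.494ms @ 2 + 108.499ms (2/7)
3. 867.993ms @ 16/7 + 108.499ms (2/7)
4. 976.492ms @ 18/7 + 108.499ms (2/7)
5. 1084.991ms @ 20/7 + 108.499ms (2/7)
6. 1193.49ms @ 22/7 + 108.499ms (2/7)
7. 1301.989ms @ 24/7 + 108.499ms (2/7)
8. 1410.488ms @ 26/7 + 1247.74ms (23/7)
9. 2658.228ms @ 7 + 54.25ms (1/7)
10. 2712.477ms @ 50/7 + 54.25ms (1/7)
11. 2766.727ms @ 51/7 + 54.25ms (1/7)
12. 2820.976ms @ 52/7 + 54.25ms (1/7)
13. 2875.226ms @ 53/7 + 54.25ms (1/7)
14. 2929.476ms @ 54/7 + 54.25ms (1/7)
15. 2983.725ms @ 55/7 + 54.25ms (1/7)
16. 3037.975ms @ 8 + 569.62ms (3/2)
17. 3607.595ms @ 19/2 + 569.62ms (3/2)
18. 4177.215ms @ 11 + 379.747ms (1)
19. 4556.962ms @ 12 + 379.747ms (1)
20. 4936.709ms @ 13 + 379.747ms (1)
21. 5316.456ms @ 14 + 759.494ms (2)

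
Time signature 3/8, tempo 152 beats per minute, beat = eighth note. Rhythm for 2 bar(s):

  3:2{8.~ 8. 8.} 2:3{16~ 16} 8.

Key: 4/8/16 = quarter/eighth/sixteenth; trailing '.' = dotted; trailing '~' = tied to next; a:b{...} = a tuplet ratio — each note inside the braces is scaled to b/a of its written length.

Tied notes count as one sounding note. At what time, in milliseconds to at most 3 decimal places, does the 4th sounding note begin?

1. 0.0ms @ 0 + 789.474ms (2)
2. 789.474ms @ 2 + 394.737ms (1)
3. 1184.211ms @ 3 + 592.105ms (3/2)
4. 1776.316ms @ 9/2 + 592.105ms (3/2)

note 4 onset = 9/2b = 1776.316ms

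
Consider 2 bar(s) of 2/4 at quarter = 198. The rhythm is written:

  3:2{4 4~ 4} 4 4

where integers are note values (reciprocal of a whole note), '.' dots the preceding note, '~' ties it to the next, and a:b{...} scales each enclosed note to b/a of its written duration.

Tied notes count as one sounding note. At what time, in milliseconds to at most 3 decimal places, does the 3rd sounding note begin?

1. 0.0ms @ 0 + 202.02ms (2/3)
2. 202.02ms @ 2/3 + 404.04ms (4/3)
3. 606.061ms @ 2 + 303.03ms (1)
4. 909.091ms @ 3 + 303.03ms (1)

note 3 onset = 2b = 606.061ms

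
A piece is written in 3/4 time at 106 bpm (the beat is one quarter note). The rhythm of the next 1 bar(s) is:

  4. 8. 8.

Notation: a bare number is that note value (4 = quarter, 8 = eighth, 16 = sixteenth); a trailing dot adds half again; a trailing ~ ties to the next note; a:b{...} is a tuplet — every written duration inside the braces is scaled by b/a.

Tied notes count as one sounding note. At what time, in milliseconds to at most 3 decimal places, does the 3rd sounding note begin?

1. 0.0ms @ 0 + 849.057ms (3/2)
2. 849.057ms @ 3/2 + 424.528ms (3/4)
3. 1273.585ms @ 9/4 + 424.528ms (3/4)

note 3 onset = 9/4b = 1273.585ms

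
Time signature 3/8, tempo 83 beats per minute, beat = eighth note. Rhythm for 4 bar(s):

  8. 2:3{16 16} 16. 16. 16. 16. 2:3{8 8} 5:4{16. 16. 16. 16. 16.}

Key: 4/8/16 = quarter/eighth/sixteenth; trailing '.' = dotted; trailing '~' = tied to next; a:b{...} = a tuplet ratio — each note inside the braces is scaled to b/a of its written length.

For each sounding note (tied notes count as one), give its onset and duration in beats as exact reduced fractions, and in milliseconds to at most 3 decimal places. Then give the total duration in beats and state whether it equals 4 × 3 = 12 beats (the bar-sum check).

1) 0.0ms=0b +1084.337ms=3/2b
2) 1084.337ms=3/2b +542.169ms=3/4b
3) 1626.506ms=9/4b +542.169ms=3/4b
4) 2168.675ms=3b +542.169ms=3/4b
5) 2710.843ms=15/4b +542.169ms=3/4b
6) 3253.012ms=9/2b +542.169ms=3/4b
7) 3795.181ms=21/4b +542.169ms=3/4b
8) 4337.349ms=6b +1084.337ms=3/2b
9) 5421.687ms=15/2b +1084.337ms=3/2b
10) 6506.024ms=9b +433.735ms=3/5b
11) 6939.759ms=48/5b +433.735ms=3/5b
12) 7373.494ms=51/5b +433.735ms=3/5b
13) 7807.229ms=54/5b +433.735ms=3/5b
14) 8240.964ms=57/5b +433.735ms=3/5b
Σ=12b of 12 (83bpm 3/8) — PASS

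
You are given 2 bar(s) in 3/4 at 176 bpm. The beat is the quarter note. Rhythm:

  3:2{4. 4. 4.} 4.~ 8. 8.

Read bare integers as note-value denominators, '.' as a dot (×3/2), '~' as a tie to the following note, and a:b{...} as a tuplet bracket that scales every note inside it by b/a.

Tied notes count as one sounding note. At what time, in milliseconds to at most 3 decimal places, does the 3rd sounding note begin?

note 3 onset = 2b = 681.818ms

1. 0.0ms @ 0 + 340.909ms (1)
2. 340.909ms @ 1 + 340.909ms (1)
3. 681.818ms @ 2 + 340.909ms (1)
4. 1022.727ms @ 3 + 767.045ms (9/4)
5. 1789.773ms @ 21/4 + 255.682ms (3/4)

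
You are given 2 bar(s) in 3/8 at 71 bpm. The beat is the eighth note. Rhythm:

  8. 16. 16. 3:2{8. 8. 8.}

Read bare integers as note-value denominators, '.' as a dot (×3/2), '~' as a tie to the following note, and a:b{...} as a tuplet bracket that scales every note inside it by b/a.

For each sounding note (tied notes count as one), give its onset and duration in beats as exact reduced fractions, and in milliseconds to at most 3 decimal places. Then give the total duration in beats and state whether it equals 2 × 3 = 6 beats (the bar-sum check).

1) 0.0ms=0b +1267.606ms=3/2b
2) 1267.606ms=3/2b +633.803ms=3/4b
3) 1901.408ms=9/4b +633.803ms=3/4b
4) 2535.211ms=3b +845.07ms=1b
5) 3380.282ms=4b +845.07ms=1b
6) 4225.352ms=5b +845.07ms=1b
Σ=6b of 6 (71bpm 3/8) — PASS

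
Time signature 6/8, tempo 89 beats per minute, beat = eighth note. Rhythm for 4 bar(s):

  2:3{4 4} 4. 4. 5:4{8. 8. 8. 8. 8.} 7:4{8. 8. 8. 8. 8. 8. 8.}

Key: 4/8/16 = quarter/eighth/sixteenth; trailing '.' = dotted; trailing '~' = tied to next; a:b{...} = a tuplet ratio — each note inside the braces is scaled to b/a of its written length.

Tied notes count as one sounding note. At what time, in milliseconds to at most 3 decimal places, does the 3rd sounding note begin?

1. 0.0ms @ 0 + 2022.472ms (3)
2. 2022.472ms @ 3 + 2022.472ms (3)
3. 4044.944ms @ 6 + 2022.472ms (3)
4. 6067.416ms @ 9 + 2022.472ms (3)
5. 8089.888ms @ 12 + 808.989ms (6/5)
6. 8898.876ms @ 66/5 + 808.989ms (6/5)
7. 9707.865ms @ 72/5 + 808.989ms (6/5)
8. 10516.854ms @ 78/5 + 808.989ms (6/5)
9. 11325.843ms @ 84/5 + 808.989ms (6/5)
10. 12134.831ms @ 18 + 577.849ms (6/7)
11. 12712.681ms @ 132/7 + 577.849ms (6/7)
12. 13290.53ms @ 138/7 + 577.849ms (6/7)
13. 13868.379ms @ 144/7 + 577.849ms (6/7)
14. 14446.228ms @ 150/7 + 577.849ms (6/7)
15. 15024.077ms @ 156/7 + 577.849ms (6/7)
16. 15601.926ms @ 162/7 + 577.849ms (6/7)

note 3 onset = 6b = 4044.944ms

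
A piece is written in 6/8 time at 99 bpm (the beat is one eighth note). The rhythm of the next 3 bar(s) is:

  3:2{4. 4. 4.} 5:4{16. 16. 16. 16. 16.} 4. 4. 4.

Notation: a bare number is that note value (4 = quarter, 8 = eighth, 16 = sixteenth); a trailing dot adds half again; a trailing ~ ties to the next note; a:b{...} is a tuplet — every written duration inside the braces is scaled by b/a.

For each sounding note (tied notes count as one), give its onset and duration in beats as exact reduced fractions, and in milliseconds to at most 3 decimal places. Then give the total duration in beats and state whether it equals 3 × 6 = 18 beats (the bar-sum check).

1) 0.0ms=0b +1212.121ms=2b
2) 1212.121ms=2b +1212.121ms=2b
3) 2424.242ms=4b +1212.121ms=2b
4) 3636.364ms=6b +363.636ms=3/5b
5) 4000.0ms=33/5b +363.636ms=3/5b
6) 4363.636ms=36/5b +363.636ms=3/5b
7) 4727.273ms=39/5b +363.636ms=3/5b
8) 5090.909ms=42/5b +363.636ms=3/5b
9) 5454.545ms=9b +1818.182ms=3b
10) 7272.727ms=12b +1818.182ms=3b
11) 9090.909ms=15b +1818.182ms=3b
Σ=18b of 18 (99bpm 6/8) — PASS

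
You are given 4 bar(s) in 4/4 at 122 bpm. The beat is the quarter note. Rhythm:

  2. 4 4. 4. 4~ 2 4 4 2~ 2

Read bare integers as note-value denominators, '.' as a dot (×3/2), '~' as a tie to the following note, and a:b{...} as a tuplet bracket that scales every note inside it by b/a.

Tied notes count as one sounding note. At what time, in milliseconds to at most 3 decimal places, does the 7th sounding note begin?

note 7 onset = 11b = 5409.836ms

1. 0.0ms @ 0 + 1475.41ms (3)
2. 1475.41ms @ 3 + 491.803ms (1)
3. 1967.213ms @ 4 + 737.705ms (3/2)
4. 2704.918ms @ 11/2 + 737.705ms (3/2)
5. 3442.623ms @ 7 + 1475.41ms (3)
6. 4918.033ms @ 10 + 491.803ms (1)
7. 5409.836ms @ 11 + 491.803ms (1)
8. 5901.639ms @ 12 + 1967.213ms (4)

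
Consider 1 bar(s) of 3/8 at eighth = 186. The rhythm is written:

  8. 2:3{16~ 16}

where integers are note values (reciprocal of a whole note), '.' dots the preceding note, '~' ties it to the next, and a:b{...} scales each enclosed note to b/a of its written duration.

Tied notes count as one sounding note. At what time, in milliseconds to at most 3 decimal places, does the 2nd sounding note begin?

note 2 onset = 3/2b = 483.871ms

1. 0.0ms @ 0 + 483.871ms (3/2)
2. 483.871ms @ 3/2 + 483.871ms (3/2)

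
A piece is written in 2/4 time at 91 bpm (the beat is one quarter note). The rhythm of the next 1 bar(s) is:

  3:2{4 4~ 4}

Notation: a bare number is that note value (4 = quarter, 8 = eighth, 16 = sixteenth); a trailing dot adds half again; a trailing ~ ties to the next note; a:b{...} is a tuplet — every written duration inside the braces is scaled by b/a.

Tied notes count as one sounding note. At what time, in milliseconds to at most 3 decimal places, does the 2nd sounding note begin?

note 2 onset = 2/3b = 439.56ms

1. 0.0ms @ 0 + 439.56ms (2/3)
2. 439.56ms @ 2/3 + 879.121ms (4/3)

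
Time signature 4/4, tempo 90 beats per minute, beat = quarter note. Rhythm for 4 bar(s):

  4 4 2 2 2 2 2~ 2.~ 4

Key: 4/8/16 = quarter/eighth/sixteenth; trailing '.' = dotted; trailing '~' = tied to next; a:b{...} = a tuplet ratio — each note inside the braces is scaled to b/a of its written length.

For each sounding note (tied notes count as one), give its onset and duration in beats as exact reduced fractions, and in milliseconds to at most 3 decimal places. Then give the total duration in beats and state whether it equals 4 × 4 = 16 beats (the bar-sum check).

1) 0.0ms=0b +666.667ms=1b
2) 666.667ms=1b +666.667ms=1b
3) 1333.333ms=2b +1333.333ms=2b
4) 2666.667ms=4b +1333.333ms=2b
5) 4000.0ms=6b +1333.333ms=2b
6) 5333.333ms=8b +1333.333ms=2b
7) 6666.667ms=10b +4000.0ms=6b
Σ=16b of 16 (90bpm 4/4) — PASS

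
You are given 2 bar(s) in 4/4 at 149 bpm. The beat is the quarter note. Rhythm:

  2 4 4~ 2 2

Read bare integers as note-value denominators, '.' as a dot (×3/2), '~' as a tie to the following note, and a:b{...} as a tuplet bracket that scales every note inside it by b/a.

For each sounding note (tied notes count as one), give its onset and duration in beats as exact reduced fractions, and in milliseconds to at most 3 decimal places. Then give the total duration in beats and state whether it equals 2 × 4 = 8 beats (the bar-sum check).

1) 0.0ms=0b +805.369ms=2b
2) 805.369ms=2b +402.685ms=1b
3) 1208.054ms=3b +1208.054ms=3b
4) 2416.107ms=6b +805.369ms=2b
Σ=8b of 8 (149bpm 4/4) — PASS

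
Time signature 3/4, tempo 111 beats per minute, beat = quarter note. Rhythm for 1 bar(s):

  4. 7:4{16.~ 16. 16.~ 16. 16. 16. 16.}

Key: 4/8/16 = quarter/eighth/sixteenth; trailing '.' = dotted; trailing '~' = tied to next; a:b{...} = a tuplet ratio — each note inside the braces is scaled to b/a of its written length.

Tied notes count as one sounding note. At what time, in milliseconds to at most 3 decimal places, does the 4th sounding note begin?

1. 0.0ms @ 0 + 810.811ms (3/2)
2. 810.811ms @ 3/2 + 231.66ms (3/7)
3. 1042.471ms @ 27/14 + 231.66ms (3/7)
4. 1274.131ms @ 33/14 + 115.83ms (3/14)
5. 1389.961ms @ 18/7 + 115.83ms (3/14)
6. 1505.792ms @ 39/14 + 115.83ms (3/14)

note 4 onset = 33/14b = 1274.131ms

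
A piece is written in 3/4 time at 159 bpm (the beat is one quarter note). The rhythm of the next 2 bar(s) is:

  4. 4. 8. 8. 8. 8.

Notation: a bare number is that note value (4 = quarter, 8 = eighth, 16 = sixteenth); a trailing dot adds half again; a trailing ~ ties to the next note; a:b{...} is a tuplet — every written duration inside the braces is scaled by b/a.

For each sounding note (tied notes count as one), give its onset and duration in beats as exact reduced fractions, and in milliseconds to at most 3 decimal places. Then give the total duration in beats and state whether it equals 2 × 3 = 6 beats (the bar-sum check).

1) 0.0ms=0b +566.038ms=3/2b
2) 566.038ms=3/2b +566.038ms=3/2b
3) 1132.075ms=3b +283.019ms=3/4b
4) 1415.094ms=15/4b +283.019ms=3/4b
5) 1698.113ms=9/2b +283.019ms=3/4b
6) 1981.132ms=21/4b +283.019ms=3/4b
Σ=6b of 6 (159bpm 3/4) — PASS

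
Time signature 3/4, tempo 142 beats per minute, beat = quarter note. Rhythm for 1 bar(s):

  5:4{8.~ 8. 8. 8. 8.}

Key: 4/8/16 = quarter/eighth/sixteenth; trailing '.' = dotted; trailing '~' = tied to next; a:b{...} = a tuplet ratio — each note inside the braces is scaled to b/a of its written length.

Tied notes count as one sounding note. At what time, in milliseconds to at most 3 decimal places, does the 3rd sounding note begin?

1. 0.0ms @ 0 + 507.042ms (6/5)
2. 507.042ms @ 6/5 + 253.521ms (3/5)
3. 760.563ms @ 9/5 + 253.521ms (3/5)
4. 1014.085ms @ 12/5 + 253.521ms (3/5)

note 3 onset = 9/5b = 760.563ms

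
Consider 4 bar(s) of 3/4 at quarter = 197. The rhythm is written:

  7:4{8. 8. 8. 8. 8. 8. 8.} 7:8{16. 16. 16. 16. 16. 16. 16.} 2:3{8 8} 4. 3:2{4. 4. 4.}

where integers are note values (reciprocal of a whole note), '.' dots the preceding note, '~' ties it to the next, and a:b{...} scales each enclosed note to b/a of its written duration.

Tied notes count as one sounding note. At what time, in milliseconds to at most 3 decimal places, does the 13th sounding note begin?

note 13 onset = 36/7b = 1566.352ms

1. 0.0ms @ 0 + 130.529ms (3/7)
2. 130.529ms @ 3/7 + 130.529ms (3/7)
3. 261.059ms @ 6/7 + 130.529ms (3/7)
4. 391.588ms @ 9/7 + 130.529ms (3/7)
5. 522.117ms @ 12/7 + 130.529ms (3/7)
6. 652.647ms @ 15/7 + 130.529ms (3/7)
7. 783.176ms @ 18/7 + 130.529ms (3/7)
8. 913.706ms @ 3 + 130.529ms (3/7)
9. 1044.235ms @ 24/7 + 130.529ms (3/7)
10. 1174.764ms @ 27/7 + 130.529ms (3/7)
11. 1305.294ms @ 30/7 + 130.529ms (3/7)
12. 1435.823ms @ 33/7 + 130.529ms (3/7)
13. 1566.352ms @ 36/7 + 130.529ms (3/7)
14. 1696.882ms @ 39/7 + 130.529ms (3/7)
15. 1827.411ms @ 6 + 228.426ms (3/4)
16. 2055.838ms @ 27/4 + 228.426ms (3/4)
17. 2284.264ms @ 15/2 + 456.853ms (3/2)
18. 2741.117ms @ 9 + 304.569ms (1)
19. 3045.685ms @ 10 + 304.569ms (1)
20. 3350.254ms @ 11 + 304.569ms (1)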